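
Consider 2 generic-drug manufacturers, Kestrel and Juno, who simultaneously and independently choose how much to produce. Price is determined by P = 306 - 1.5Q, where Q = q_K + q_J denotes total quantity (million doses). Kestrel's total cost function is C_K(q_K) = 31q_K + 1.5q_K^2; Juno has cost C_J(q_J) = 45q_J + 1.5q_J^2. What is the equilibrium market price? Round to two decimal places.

198.80

Kestrel's profit: π_K = (306 - 1.5Q)q_K - (31q_K + (3/2)q_K²). Setting ∂π_K/∂q_K = 0: 275 - 6q_K - (3/2)(q_J) = 0.
Juno's first-order condition: 261 - 6q_J - (3/2)(q_K) = 0.
Best responses: q_K = (275 - (3/2)q_J)/6, q_J = (261 - (3/2)q_K)/6.
Substituting one into the other gives q_K = 1678/45 and q_J = 1538/45.
Total output Q = 1072/15, so price P = 306 - (3/2)·(1072/15) = 994/5.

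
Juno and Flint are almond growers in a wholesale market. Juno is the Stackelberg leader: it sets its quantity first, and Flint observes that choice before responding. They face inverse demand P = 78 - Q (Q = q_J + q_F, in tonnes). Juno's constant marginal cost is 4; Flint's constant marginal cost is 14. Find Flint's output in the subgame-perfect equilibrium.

Solve by backward induction. Given q_J, the follower Flint maximises π_F = (78 - q_J - q_F)q_F - 14q_F.
∂π_F/∂q_F = 64 - q_J - 2q_F = 0 gives the reaction function q_F = (64 - q_J)/2.
Juno substitutes q_F(q_J) into its own profit: π_J = q_J(78 - q_J - (64 - q_J)/2) - 4q_J = (46 - (1/2)q_J)q_J - 4q_J.
The leader's first-order condition 42 - q_J = 0 yields q_J = 42.
Then q_F = (64 - 42)/2 = 11.

11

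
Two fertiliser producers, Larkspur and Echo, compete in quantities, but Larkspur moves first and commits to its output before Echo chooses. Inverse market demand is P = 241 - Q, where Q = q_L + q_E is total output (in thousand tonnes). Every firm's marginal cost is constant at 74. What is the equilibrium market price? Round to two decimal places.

115.75

Solve by backward induction. Given q_L, the follower Echo maximises π_E = (241 - q_L - q_E)q_E - 74q_E.
Follower FOC: 167 - q_L - 2q_E = 0, so q_E(q_L) = (167 - q_L)/2.
The leader anticipates this reaction. Substituting into P = 241 - Q gives P = 315/2 - (1/2)q_L, so π_L = (315/2 - (1/2)q_L)q_L - 74q_L.
Maximising: ∂π_L/∂q_L = 167/2 - q_L = 0, giving q_L = 167/2.
Then q_E = (167 - 167/2)/2 = 167/4.
Total output Q = 501/4, so price P = 241 - 501/4 = 463/4.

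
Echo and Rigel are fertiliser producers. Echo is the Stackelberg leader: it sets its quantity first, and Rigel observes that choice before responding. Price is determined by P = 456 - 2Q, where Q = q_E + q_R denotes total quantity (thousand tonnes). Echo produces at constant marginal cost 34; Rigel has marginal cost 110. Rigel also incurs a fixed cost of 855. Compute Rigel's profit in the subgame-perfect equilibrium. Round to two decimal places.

321.13

Solve by backward induction. Given q_E, the follower Rigel maximises π_R = (456 - 2q_E - 2q_R)q_R - 110q_R.
Follower FOC: 346 - 2q_E - 4q_R = 0, so q_R(q_E) = (346 - 2q_E)/4.
The leader anticipates this reaction. Substituting into P = 456 - 2Q gives P = 283 - q_E, so π_E = (283 - q_E)q_E - 34q_E.
Maximising: ∂π_E/∂q_E = 249 - 2q_E = 0, giving q_E = 249/2.
Then q_R = (346 - 2·(249/2))/4 = 97/4.
Price P = 456 - 2·(595/4) = 317/2.
Rigel's profit: (317/2 - 110)·(97/4) - 855 = 321.1250.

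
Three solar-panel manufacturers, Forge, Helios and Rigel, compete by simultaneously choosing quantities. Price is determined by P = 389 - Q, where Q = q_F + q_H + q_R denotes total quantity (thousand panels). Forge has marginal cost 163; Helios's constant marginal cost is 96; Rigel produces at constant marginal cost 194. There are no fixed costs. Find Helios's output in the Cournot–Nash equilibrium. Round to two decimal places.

Forge's profit: π_F = (389 - Q)q_F - (163q_F). Setting ∂π_F/∂q_F = 0: 226 - 2q_F - (q_H + q_R) = 0.
Helios's profit: π_H = (389 - Q)q_H - (96q_H). Setting ∂π_H/∂q_H = 0: 293 - 2q_H - (q_F + q_R) = 0.
Rigel's first-order condition: 195 - 2q_R - (q_F + q_H) = 0.
Summing all 3 equations gives 714 − 4Q = 0, hence Q = 357/2.
Back-substituting: q_F = (226 − 357/2) = 95/2, q_H = (293 − 357/2) = 229/2, q_R = (195 − 357/2) = 33/2.

114.50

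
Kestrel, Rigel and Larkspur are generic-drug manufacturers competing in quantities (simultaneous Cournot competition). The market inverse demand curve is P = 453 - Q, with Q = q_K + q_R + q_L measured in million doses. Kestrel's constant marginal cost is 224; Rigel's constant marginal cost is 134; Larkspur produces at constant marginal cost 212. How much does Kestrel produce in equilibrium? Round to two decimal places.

31.75

Kestrel's profit: π_K = (453 - Q)q_K - (224q_K). Setting ∂π_K/∂q_K = 0: 229 - 2q_K - (q_R + q_L) = 0.
Rigel's profit: π_R = (453 - Q)q_R - (134q_R). Setting ∂π_R/∂q_R = 0: 319 - 2q_R - (q_K + q_L) = 0.
Larkspur's first-order condition: 241 - 2q_L - (q_K + q_R) = 0.
Adding the 3 first-order conditions: 789 − 4Q = 0, so Q = 789/4.
Back-substituting: q_K = (229 − 789/4) = 127/4, q_R = (319 − 789/4) = 487/4, q_L = (241 − 789/4) = 175/4.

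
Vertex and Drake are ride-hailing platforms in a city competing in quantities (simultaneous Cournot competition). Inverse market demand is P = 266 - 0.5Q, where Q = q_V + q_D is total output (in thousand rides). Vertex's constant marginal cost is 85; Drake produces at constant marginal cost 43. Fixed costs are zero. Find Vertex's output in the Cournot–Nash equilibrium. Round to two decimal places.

Vertex's profit: π_V = (266 - 0.5Q)q_V - (85q_V). Setting ∂π_V/∂q_V = 0: 181 - q_V - (1/2)(q_D) = 0.
Drake's profit: π_D = (266 - 0.5Q)q_D - (43q_D). Setting ∂π_D/∂q_D = 0: 223 - q_D - (1/2)(q_V) = 0.
Rearranging gives the reaction functions q_V = (181 - (1/2)q_D) and q_D = (223 - (1/2)q_V).
Solving the pair: q_V = 278/3, q_D = 530/3.

92.67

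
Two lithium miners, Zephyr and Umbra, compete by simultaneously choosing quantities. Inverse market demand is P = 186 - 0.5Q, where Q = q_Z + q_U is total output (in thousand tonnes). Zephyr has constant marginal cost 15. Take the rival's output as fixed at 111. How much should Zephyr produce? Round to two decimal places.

115.50

With the rival's output fixed at 111, Zephyr's profit is π_Z = (186 - (1/2)·111 - (1/2)q_Z)q_Z - (15q_Z) = (261/2 - (1/2)q_Z)q_Z - (15q_Z).
∂π_Z/∂q_Z = 231/2 - q_Z = 0, so q_Z = 231/2.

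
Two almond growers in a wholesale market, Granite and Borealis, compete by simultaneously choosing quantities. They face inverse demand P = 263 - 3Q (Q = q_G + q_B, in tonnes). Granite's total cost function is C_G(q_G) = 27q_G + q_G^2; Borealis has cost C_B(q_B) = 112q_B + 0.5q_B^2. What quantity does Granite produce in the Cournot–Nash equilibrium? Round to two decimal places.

25.51

Granite's profit: π_G = (263 - 3Q)q_G - (27q_G + q_G²). Setting ∂π_G/∂q_G = 0: 236 - 8q_G - 3(q_B) = 0.
Borealis's first-order condition: 151 - 7q_B - 3(q_G) = 0.
So q_G = (236 - 3q_B)/8 and q_B = (151 - 3q_G)/7.
Substituting one into the other gives q_G = 1199/47 and q_B = 500/47.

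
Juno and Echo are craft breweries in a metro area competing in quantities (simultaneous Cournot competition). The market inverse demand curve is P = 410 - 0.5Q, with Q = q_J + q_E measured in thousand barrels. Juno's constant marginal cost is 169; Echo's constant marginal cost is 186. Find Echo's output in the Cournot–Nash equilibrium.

Juno's profit: π_J = (410 - 0.5Q)q_J - (169q_J). Setting ∂π_J/∂q_J = 0: 241 - q_J - (1/2)(q_E) = 0.
Echo's profit: π_E = (410 - 0.5Q)q_E - (186q_E). Setting ∂π_E/∂q_E = 0: 224 - q_E - (1/2)(q_J) = 0.
Rearranging gives the reaction functions q_J = (241 - (1/2)q_E) and q_E = (224 - (1/2)q_J).
Substituting one into the other gives q_J = 172 and q_E = 138.

138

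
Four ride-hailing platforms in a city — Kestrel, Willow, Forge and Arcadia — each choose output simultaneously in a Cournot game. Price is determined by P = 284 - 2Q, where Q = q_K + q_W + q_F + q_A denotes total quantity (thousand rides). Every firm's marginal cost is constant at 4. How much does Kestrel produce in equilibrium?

Each firm earns π_i = (284 - 2Q)q_i - 4q_i.
First-order condition (treating rivals' output as given): 280 - 4q_i - 2·Σ_{j≠i} q_j = 0.
By symmetry each firm produces the same amount; substituting Σ_{j≠i} q_j = 3q_i yields q_i = 280/10 = 28.

28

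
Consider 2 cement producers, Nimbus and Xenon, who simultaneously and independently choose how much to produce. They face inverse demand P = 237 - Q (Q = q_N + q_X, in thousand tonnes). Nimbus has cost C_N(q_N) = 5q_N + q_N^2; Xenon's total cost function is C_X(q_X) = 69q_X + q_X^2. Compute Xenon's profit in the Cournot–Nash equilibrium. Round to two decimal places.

1720.89

Nimbus's profit: π_N = (237 - Q)q_N - (5q_N + q_N²). Setting ∂π_N/∂q_N = 0: 232 - 4q_N - (q_X) = 0.
Xenon's profit: π_X = (237 - Q)q_X - (69q_X + q_X²). Setting ∂π_X/∂q_X = 0: 168 - 4q_X - (q_N) = 0.
Best responses: q_N = (232 - q_X)/4, q_X = (168 - q_N)/4.
Solving the pair: q_N = 152/3, q_X = 88/3.
Price P = 237 - 80 = 157.
Xenon's profit: 157·(88/3) - 69·(88/3) - (88/3)² = 1720.8889.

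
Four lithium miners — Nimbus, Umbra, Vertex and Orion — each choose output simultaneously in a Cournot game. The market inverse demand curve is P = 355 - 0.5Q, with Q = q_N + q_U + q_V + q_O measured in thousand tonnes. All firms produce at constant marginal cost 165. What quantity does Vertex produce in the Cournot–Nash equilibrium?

Each firm earns π_i = (355 - 0.5Q)q_i - 165q_i.
First-order condition (treating rivals' output as given): 190 - q_i - (1/2)·Σ_{j≠i} q_j = 0.
With identical firms every q_j equals q_i, so Σ_{j≠i} q_j = 3q_i and 190 = (5/2)q_i, giving q_i = 76.

76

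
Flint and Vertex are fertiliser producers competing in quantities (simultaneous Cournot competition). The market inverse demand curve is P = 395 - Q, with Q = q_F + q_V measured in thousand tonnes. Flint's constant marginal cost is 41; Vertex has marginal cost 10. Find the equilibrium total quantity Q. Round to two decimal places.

Flint's profit: π_F = (395 - Q)q_F - (41q_F). Setting ∂π_F/∂q_F = 0: 354 - 2q_F - (q_V) = 0.
Vertex's profit: π_V = (395 - Q)q_V - (10q_V). Setting ∂π_V/∂q_V = 0: 385 - 2q_V - (q_F) = 0.
So q_F = (354 - q_V)/2 and q_V = (385 - q_F)/2.
Solving the pair: q_F = 323/3, q_V = 416/3.
Total output Q = 323/3 + 416/3 = 739/3.

246.33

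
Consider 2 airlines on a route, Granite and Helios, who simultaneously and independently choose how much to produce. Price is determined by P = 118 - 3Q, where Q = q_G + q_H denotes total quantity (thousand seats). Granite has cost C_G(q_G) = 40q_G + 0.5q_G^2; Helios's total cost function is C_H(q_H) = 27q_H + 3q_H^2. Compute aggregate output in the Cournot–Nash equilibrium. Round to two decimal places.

Granite's profit: π_G = (118 - 3Q)q_G - (40q_G + (1/2)q_G²). Setting ∂π_G/∂q_G = 0: 78 - 7q_G - 3(q_H) = 0.
Helios's first-order condition: 91 - 12q_H - 3(q_G) = 0.
Best responses: q_G = (78 - 3q_H)/7, q_H = (91 - 3q_G)/12.
Substituting one into the other gives q_G = 221/25 and q_H = 403/75.
Total output Q = 221/25 + 403/75 = 1066/75.

14.21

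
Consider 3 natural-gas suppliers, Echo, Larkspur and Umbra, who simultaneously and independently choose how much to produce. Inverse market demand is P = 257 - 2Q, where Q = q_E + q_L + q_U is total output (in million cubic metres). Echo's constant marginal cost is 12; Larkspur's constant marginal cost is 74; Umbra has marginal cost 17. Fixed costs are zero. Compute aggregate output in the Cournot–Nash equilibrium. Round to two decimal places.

Echo's profit: π_E = (257 - 2Q)q_E - (12q_E). Setting ∂π_E/∂q_E = 0: 245 - 4q_E - 2(q_L + q_U) = 0.
Larkspur's profit: π_L = (257 - 2Q)q_L - (74q_L). Setting ∂π_L/∂q_L = 0: 183 - 4q_L - 2(q_E + q_U) = 0.
Umbra's first-order condition: 240 - 4q_U - 2(q_E + q_L) = 0.
Adding the 3 conditions: 668 − 4Q − 4Q = 0, i.e. Q = 167/2.
Back-substituting: q_E = (245 − 167)/2 = 39, q_L = (183 − 167)/2 = 8, q_U = (240 − 167)/2 = 73/2.
Total output Q = 39 + 8 + 73/2 = 167/2.

83.50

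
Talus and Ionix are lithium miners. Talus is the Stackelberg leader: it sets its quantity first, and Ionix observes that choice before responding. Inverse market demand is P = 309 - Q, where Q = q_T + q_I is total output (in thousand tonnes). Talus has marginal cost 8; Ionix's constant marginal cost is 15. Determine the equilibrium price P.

85

The follower Ionix best-responds to any q_T: π_I = (309 - Q)q_I - 15q_I.
Follower FOC: 294 - q_T - 2q_I = 0, so q_I(q_T) = (294 - q_T)/2.
Talus substitutes q_I(q_T) into its own profit: π_T = q_T(309 - q_T - (294 - q_T)/2) - 8q_T = (162 - (1/2)q_T)q_T - 8q_T.
Maximising: ∂π_T/∂q_T = 154 - q_T = 0, giving q_T = 154.
Then q_I = (294 - 154)/2 = 70.
Total output Q = 224, so price P = 309 - 224 = 85.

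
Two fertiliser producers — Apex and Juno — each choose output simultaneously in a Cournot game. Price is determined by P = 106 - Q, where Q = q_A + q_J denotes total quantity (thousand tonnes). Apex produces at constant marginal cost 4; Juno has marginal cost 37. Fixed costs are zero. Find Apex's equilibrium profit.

Apex's profit: π_A = (106 - Q)q_A - (4q_A). Setting ∂π_A/∂q_A = 0: 102 - 2q_A - (q_J) = 0.
Juno's profit: π_J = (106 - Q)q_J - (37q_J). Setting ∂π_J/∂q_J = 0: 69 - 2q_J - (q_A) = 0.
Best responses: q_A = (102 - q_J)/2, q_J = (69 - q_A)/2.
Substituting one into the other gives q_A = 45 and q_J = 12.
Price P = 106 - 57 = 49.
Apex's profit: (49 - 4)·45 = 2025.

2025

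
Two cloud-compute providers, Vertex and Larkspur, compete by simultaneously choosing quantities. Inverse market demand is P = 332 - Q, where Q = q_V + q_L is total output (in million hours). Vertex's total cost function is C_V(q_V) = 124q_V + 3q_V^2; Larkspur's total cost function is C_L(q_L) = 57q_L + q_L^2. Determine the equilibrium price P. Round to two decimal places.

249.77

Vertex's profit: π_V = (332 - Q)q_V - (124q_V + 3q_V²). Setting ∂π_V/∂q_V = 0: 208 - 8q_V - (q_L) = 0.
Larkspur's first-order condition: 275 - 4q_L - (q_V) = 0.
So q_V = (208 - q_L)/8 and q_L = (275 - q_V)/4.
Substituting one into the other gives q_V = 557/31 and q_L = 1992/31.
Total output Q = 82.2258, so price P = 332 - 82.2258 = 249.7742.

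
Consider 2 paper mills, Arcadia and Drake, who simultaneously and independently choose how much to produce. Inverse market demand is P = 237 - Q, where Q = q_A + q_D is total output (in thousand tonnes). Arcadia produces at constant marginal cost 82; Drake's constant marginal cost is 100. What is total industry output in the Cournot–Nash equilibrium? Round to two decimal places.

Arcadia's profit: π_A = (237 - Q)q_A - (82q_A). Setting ∂π_A/∂q_A = 0: 155 - 2q_A - (q_D) = 0.
Drake's profit: π_D = (237 - Q)q_D - (100q_D). Setting ∂π_D/∂q_D = 0: 137 - 2q_D - (q_A) = 0.
So q_A = (155 - q_D)/2 and q_D = (137 - q_A)/2.
Substituting one into the other gives q_A = 173/3 and q_D = 119/3.
Total output Q = 173/3 + 119/3 = 292/3.

97.33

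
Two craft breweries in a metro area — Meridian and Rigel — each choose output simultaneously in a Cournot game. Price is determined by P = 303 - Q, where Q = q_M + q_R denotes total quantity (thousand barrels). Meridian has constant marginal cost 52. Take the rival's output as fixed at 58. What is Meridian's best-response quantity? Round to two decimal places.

With the rival's output fixed at 58, Meridian's profit is π_M = (303 - 58 - q_M)q_M - (52q_M) = (245 - q_M)q_M - (52q_M).
∂π_M/∂q_M = 193 - 2q_M = 0, so q_M = 193/2.

96.50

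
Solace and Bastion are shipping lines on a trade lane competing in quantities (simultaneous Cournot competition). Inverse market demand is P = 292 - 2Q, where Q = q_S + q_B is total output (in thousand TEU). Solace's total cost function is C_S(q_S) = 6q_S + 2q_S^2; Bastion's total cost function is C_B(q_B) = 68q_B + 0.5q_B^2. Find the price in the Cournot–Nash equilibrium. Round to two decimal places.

Solace's profit: π_S = (292 - 2Q)q_S - (6q_S + 2q_S²). Setting ∂π_S/∂q_S = 0: 286 - 8q_S - 2(q_B) = 0.
Bastion's profit: π_B = (292 - 2Q)q_B - (68q_B + (1/2)q_B²). Setting ∂π_B/∂q_B = 0: 224 - 5q_B - 2(q_S) = 0.
Rearranging gives the reaction functions q_S = (286 - 2q_B)/8 and q_B = (224 - 2q_S)/5.
Solving the pair: q_S = 491/18, q_B = 305/9.
Total output Q = 367/6, so price P = 292 - 2·(367/6) = 509/3.

169.67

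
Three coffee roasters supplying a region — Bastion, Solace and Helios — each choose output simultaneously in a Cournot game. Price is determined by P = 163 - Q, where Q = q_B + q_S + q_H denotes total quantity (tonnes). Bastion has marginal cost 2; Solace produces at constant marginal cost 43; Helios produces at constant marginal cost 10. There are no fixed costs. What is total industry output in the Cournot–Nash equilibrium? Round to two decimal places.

108.50

Bastion's profit: π_B = (163 - Q)q_B - (2q_B). Setting ∂π_B/∂q_B = 0: 161 - 2q_B - (q_S + q_H) = 0.
Solace's first-order condition: 120 - 2q_S - (q_B + q_H) = 0.
Helios's profit: π_H = (163 - Q)q_H - (10q_H). Setting ∂π_H/∂q_H = 0: 153 - 2q_H - (q_B + q_S) = 0.
Adding the 3 conditions: 434 − 2Q − 2Q = 0, i.e. Q = 217/2.
Back-substituting: q_B = (161 − 217/2) = 105/2, q_S = (120 − 217/2) = 23/2, q_H = (153 − 217/2) = 89/2.
Total output Q = 105/2 + 23/2 + 89/2 = 217/2.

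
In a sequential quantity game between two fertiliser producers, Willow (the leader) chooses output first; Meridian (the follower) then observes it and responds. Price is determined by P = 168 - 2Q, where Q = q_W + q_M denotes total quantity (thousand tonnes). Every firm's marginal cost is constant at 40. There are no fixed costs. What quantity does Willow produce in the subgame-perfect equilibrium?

32

The follower Meridian best-responds to any q_W: π_M = (168 - 2Q)q_M - 40q_M.
∂π_M/∂q_M = 128 - 2q_W - 4q_M = 0 gives the reaction function q_M = (128 - 2q_W)/4.
Willow substitutes q_M(q_W) into its own profit: π_W = q_W(168 - 2q_W - (128 - 2q_W)/2) - 40q_W = (104 - q_W)q_W - 40q_W.
Leader FOC: 64 - 2q_W = 0, so q_W = 32.
Then q_M = (128 - 2·32)/4 = 16.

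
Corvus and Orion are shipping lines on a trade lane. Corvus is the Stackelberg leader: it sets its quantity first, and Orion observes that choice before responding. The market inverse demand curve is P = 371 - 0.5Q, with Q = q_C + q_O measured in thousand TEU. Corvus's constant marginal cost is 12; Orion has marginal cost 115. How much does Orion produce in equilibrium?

25

Solve by backward induction. Given q_C, the follower Orion maximises π_O = (371 - (1/2)q_C - (1/2)q_O)q_O - 115q_O.
Setting the follower's marginal profit to zero, 256 - (1/2)q_C - q_O = 0, i.e. q_O = (256 - (1/2)q_C).
Corvus substitutes q_O(q_C) into its own profit: π_C = q_C(371 - (1/2)q_C - (256 - (1/2)q_C)/2) - 12q_C = (243 - (1/4)q_C)q_C - 12q_C.
The leader's first-order condition 231 - (1/2)q_C = 0 yields q_C = 462.
Then q_O = (256 - (1/2)·462) = 25.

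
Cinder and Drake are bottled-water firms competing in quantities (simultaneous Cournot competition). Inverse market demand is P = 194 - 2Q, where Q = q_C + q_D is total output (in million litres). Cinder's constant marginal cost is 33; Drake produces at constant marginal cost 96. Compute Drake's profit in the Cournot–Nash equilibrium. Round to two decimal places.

Cinder's profit: π_C = (194 - 2Q)q_C - (33q_C). Setting ∂π_C/∂q_C = 0: 161 - 4q_C - 2(q_D) = 0.
Drake's first-order condition: 98 - 4q_D - 2(q_C) = 0.
So q_C = (161 - 2q_D)/4 and q_D = (98 - 2q_C)/4.
Substituting one into the other gives q_C = 112/3 and q_D = 35/6.
Price P = 194 - 2·(259/6) = 323/3.
Drake's profit: (323/3 - 96)·(35/6) = 1225/18.

68.06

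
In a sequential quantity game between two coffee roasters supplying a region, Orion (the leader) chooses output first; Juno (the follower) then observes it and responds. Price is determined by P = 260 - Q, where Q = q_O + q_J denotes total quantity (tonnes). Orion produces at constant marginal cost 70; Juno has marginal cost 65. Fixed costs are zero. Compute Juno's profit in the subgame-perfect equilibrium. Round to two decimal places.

2626.56

The follower Juno best-responds to any q_O: π_J = (260 - Q)q_J - 65q_J.
∂π_J/∂q_J = 195 - q_O - 2q_J = 0 gives the reaction function q_J = (195 - q_O)/2.
The leader anticipates this reaction. Substituting into P = 260 - Q gives P = 325/2 - (1/2)q_O, so π_O = (325/2 - (1/2)q_O)q_O - 70q_O.
Leader FOC: 185/2 - q_O = 0, so q_O = 185/2.
Then q_J = (195 - 185/2)/2 = 205/4.
Price P = 260 - 575/4 = 465/4.
Juno's profit: (465/4 - 65)·(205/4) = 2626.5625.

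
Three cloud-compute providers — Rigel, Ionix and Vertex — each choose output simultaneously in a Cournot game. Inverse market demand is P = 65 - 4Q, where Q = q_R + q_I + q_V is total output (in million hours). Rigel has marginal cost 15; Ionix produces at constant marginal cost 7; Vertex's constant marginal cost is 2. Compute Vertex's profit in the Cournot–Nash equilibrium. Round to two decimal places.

Rigel's profit: π_R = (65 - 4Q)q_R - (15q_R). Setting ∂π_R/∂q_R = 0: 50 - 8q_R - 4(q_I + q_V) = 0.
Ionix's profit: π_I = (65 - 4Q)q_I - (7q_I). Setting ∂π_I/∂q_I = 0: 58 - 8q_I - 4(q_R + q_V) = 0.
Vertex's profit: π_V = (65 - 4Q)q_V - (2q_V). Setting ∂π_V/∂q_V = 0: 63 - 8q_V - 4(q_R + q_I) = 0.
Adding the 3 first-order conditions: 171 − 16Q = 0, so Q = 171/16.
Back-substituting: q_R = (50 − 171/4)/4 = 29/16, q_I = (58 − 171/4)/4 = 61/16, q_V = (63 − 171/4)/4 = 81/16.
Price P = 65 - 4·(171/16) = 89/4.
Vertex's profit: (89/4 - 2)·(81/16) = 102.5156.

102.52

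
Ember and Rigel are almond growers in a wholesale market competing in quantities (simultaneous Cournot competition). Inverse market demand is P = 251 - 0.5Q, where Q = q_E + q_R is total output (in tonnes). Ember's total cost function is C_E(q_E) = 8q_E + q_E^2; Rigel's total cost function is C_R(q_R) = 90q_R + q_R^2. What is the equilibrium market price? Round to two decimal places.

Ember's profit: π_E = (251 - 0.5Q)q_E - (8q_E + q_E²). Setting ∂π_E/∂q_E = 0: 243 - 3q_E - (1/2)(q_R) = 0.
Rigel's first-order condition: 161 - 3q_R - (1/2)(q_E) = 0.
So q_E = (243 - (1/2)q_R)/3 and q_R = (161 - (1/2)q_E)/3.
Solving the pair: q_E = 74.1143, q_R = 1446/35.
Total output Q = 808/7, so price P = 251 - (1/2)·(808/7) = 1353/7.

193.29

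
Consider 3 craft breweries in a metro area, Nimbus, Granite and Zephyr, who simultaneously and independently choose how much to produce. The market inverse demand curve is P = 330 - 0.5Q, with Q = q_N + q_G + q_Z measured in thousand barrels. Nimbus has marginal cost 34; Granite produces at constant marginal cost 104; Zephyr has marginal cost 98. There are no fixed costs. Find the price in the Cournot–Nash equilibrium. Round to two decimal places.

Nimbus's profit: π_N = (330 - 0.5Q)q_N - (34q_N). Setting ∂π_N/∂q_N = 0: 296 - q_N - (1/2)(q_G + q_Z) = 0.
Granite's first-order condition: 226 - q_G - (1/2)(q_N + q_Z) = 0.
Zephyr's first-order condition: 232 - q_Z - (1/2)(q_N + q_G) = 0.
Summing all 3 equations gives 754 − 2Q = 0, hence Q = 377.
Back-substituting: q_N = (296 − 377/2)/(1/2) = 215, q_G = (226 − 377/2)/(1/2) = 75, q_Z = (232 − 377/2)/(1/2) = 87.
Total output Q = 377, so price P = 330 - (1/2)·377 = 283/2.

141.50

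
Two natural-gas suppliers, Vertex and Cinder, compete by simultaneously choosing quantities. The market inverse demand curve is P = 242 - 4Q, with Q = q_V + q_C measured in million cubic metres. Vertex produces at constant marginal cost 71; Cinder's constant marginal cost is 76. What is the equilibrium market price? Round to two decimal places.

Vertex's profit: π_V = (242 - 4Q)q_V - (71q_V). Setting ∂π_V/∂q_V = 0: 171 - 8q_V - 4(q_C) = 0.
Cinder's profit: π_C = (242 - 4Q)q_C - (76q_C). Setting ∂π_C/∂q_C = 0: 166 - 8q_C - 4(q_V) = 0.
Best responses: q_V = (171 - 4q_C)/8, q_C = (166 - 4q_V)/8.
Solving the pair: q_V = 44/3, q_C = 161/12.
Total output Q = 337/12, so price P = 242 - 4·(337/12) = 389/3.

129.67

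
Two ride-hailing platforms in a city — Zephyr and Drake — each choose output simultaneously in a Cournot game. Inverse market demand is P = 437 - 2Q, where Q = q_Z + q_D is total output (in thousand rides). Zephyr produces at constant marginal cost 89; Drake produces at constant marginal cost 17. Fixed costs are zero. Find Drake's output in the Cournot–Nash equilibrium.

Zephyr's profit: π_Z = (437 - 2Q)q_Z - (89q_Z). Setting ∂π_Z/∂q_Z = 0: 348 - 4q_Z - 2(q_D) = 0.
Drake's first-order condition: 420 - 4q_D - 2(q_Z) = 0.
Rearranging gives the reaction functions q_Z = (348 - 2q_D)/4 and q_D = (420 - 2q_Z)/4.
Substituting one into the other gives q_Z = 46 and q_D = 82.

82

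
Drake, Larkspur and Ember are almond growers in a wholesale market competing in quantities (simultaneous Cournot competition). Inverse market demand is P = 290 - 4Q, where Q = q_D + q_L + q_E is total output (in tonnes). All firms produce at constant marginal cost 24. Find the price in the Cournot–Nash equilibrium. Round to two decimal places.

90.50

Each firm earns π_i = (290 - 4Q)q_i - 24q_i.
Setting ∂π_i/∂q_i = 0 with rivals' quantities fixed: 266 - 8q_i - 4·Σ_{j≠i} q_j = 0.
By symmetry each firm produces the same amount; substituting Σ_{j≠i} q_j = 2q_i yields q_i = 266/16 = 133/8.
Total output Q = 399/8, so price P = 290 - 4·(399/8) = 181/2.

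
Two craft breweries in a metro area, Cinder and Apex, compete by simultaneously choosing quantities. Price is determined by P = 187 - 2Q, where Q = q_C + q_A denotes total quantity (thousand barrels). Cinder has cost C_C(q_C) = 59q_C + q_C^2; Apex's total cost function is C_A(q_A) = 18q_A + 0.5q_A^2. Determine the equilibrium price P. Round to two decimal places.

105.46

Cinder's profit: π_C = (187 - 2Q)q_C - (59q_C + q_C²). Setting ∂π_C/∂q_C = 0: 128 - 6q_C - 2(q_A) = 0.
Apex's profit: π_A = (187 - 2Q)q_A - (18q_A + (1/2)q_A²). Setting ∂π_A/∂q_A = 0: 169 - 5q_A - 2(q_C) = 0.
Best responses: q_C = (128 - 2q_A)/6, q_A = (169 - 2q_C)/5.
Substituting one into the other gives q_C = 151/13 and q_A = 379/13.
Total output Q = 530/13, so price P = 187 - 2·(530/13) = 1371/13.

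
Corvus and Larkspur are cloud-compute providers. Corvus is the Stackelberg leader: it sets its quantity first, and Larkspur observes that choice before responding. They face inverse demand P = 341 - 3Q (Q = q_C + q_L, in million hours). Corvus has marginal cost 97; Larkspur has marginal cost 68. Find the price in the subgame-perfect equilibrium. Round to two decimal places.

150.75

Solve by backward induction. Given q_C, the follower Larkspur maximises π_L = (341 - 3q_C - 3q_L)q_L - 68q_L.
Setting the follower's marginal profit to zero, 273 - 3q_C - 6q_L = 0, i.e. q_L = (273 - 3q_C)/6.
The leader anticipates this reaction. Substituting into P = 341 - 3Q gives P = 409/2 - (3/2)q_C, so π_C = (409/2 - (3/2)q_C)q_C - 97q_C.
Leader FOC: 215/2 - 3q_C = 0, so q_C = 215/6.
Then q_L = (273 - 3·(215/6))/6 = 331/12.
Total output Q = 761/12, so price P = 341 - 3·(761/12) = 603/4.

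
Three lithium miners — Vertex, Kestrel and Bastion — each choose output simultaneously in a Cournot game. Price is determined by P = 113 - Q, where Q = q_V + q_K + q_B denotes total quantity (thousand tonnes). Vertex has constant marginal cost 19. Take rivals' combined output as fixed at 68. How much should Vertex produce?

13

With rivals' combined output fixed at 68, Vertex's profit is π_V = (113 - 68 - q_V)q_V - (19q_V) = (45 - q_V)q_V - (19q_V).
∂π_V/∂q_V = 26 - 2q_V = 0, so q_V = 13.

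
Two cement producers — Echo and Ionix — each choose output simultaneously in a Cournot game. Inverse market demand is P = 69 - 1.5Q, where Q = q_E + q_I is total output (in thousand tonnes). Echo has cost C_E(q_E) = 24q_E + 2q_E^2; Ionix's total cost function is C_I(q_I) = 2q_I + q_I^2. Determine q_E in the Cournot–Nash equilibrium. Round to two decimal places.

Echo's profit: π_E = (69 - 1.5Q)q_E - (24q_E + 2q_E²). Setting ∂π_E/∂q_E = 0: 45 - 7q_E - (3/2)(q_I) = 0.
Ionix's first-order condition: 67 - 5q_I - (3/2)(q_E) = 0.
Rearranging gives the reaction functions q_E = (45 - (3/2)q_I)/7 and q_I = (67 - (3/2)q_E)/5.
Solving the pair: q_E = 498/131, q_I = 1606/131.

3.80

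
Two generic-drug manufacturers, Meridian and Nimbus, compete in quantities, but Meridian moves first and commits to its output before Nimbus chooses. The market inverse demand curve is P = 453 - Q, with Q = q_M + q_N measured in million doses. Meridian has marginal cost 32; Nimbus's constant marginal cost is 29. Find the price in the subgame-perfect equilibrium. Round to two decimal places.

The follower Nimbus best-responds to any q_M: π_N = (453 - Q)q_N - 29q_N.
Setting the follower's marginal profit to zero, 424 - q_M - 2q_N = 0, i.e. q_N = (424 - q_M)/2.
The leader anticipates this reaction. Substituting into P = 453 - Q gives P = 241 - (1/2)q_M, so π_M = (241 - (1/2)q_M)q_M - 32q_M.
Leader FOC: 209 - q_M = 0, so q_M = 209.
Then q_N = (424 - 209)/2 = 215/2.
Total output Q = 633/2, so price P = 453 - 633/2 = 273/2.

136.50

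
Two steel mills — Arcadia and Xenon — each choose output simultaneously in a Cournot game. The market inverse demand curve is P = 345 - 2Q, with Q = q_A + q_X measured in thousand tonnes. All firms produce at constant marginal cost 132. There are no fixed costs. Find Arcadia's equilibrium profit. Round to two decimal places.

2520.50

A representative firm's profit is π_i = q_i(345 - 2Q) - 132q_i.
Setting ∂π_i/∂q_i = 0 with rivals' quantities fixed: 213 - 4q_i - 2q_j = 0.
By symmetry each firm produces the same amount; substituting q_j = q_i yields q_i = 213/6 = 71/2.
Price P = 345 - 2·71 = 203.
Arcadia's profit: (203 - 132)·(71/2) = 2520.5000.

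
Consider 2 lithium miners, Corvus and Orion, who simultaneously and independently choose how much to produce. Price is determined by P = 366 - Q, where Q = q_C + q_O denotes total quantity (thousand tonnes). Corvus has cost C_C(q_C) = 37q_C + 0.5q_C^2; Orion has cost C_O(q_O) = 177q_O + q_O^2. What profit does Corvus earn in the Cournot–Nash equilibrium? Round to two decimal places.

Corvus's profit: π_C = (366 - Q)q_C - (37q_C + (1/2)q_C²). Setting ∂π_C/∂q_C = 0: 329 - 3q_C - (q_O) = 0.
Orion's profit: π_O = (366 - Q)q_O - (177q_O + q_O²). Setting ∂π_O/∂q_O = 0: 189 - 4q_O - (q_C) = 0.
So q_C = (329 - q_O)/3 and q_O = (189 - q_C)/4.
Substituting one into the other gives q_C = 1127/11 and q_O = 238/11.
Price P = 366 - 1365/11 = 241.9091.
Corvus's profit: 241.9091·(1127/11) - 37·(1127/11) - (1/2)(1127/11)² = 15745.4008.

15745.40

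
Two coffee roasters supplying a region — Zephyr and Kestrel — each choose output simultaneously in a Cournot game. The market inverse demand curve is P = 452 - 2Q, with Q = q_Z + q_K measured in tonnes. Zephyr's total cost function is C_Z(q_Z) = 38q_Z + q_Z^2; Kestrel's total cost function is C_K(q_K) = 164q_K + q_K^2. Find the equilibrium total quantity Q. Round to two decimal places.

Zephyr's profit: π_Z = (452 - 2Q)q_Z - (38q_Z + q_Z²). Setting ∂π_Z/∂q_Z = 0: 414 - 6q_Z - 2(q_K) = 0.
Kestrel's first-order condition: 288 - 6q_K - 2(q_Z) = 0.
Best responses: q_Z = (414 - 2q_K)/6, q_K = (288 - 2q_Z)/6.
Substituting one into the other gives q_Z = 477/8 and q_K = 225/8.
Total output Q = 477/8 + 225/8 = 351/4.

87.75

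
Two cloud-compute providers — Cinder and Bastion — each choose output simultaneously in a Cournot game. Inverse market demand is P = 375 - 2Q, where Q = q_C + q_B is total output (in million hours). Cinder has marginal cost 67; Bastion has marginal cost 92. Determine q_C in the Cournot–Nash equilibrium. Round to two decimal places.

Cinder's profit: π_C = (375 - 2Q)q_C - (67q_C). Setting ∂π_C/∂q_C = 0: 308 - 4q_C - 2(q_B) = 0.
Bastion's first-order condition: 283 - 4q_B - 2(q_C) = 0.
So q_C = (308 - 2q_B)/4 and q_B = (283 - 2q_C)/4.
Substituting one into the other gives q_C = 111/2 and q_B = 43.

55.50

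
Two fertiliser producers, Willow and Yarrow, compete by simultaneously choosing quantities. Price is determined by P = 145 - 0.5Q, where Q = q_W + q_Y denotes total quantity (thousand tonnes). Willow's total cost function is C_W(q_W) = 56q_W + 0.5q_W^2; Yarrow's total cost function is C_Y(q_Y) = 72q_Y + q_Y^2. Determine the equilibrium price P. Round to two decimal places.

116.13

Willow's profit: π_W = (145 - 0.5Q)q_W - (56q_W + (1/2)q_W²). Setting ∂π_W/∂q_W = 0: 89 - 2q_W - (1/2)(q_Y) = 0.
Yarrow's profit: π_Y = (145 - 0.5Q)q_Y - (72q_Y + q_Y²). Setting ∂π_Y/∂q_Y = 0: 73 - 3q_Y - (1/2)(q_W) = 0.
Best responses: q_W = (89 - (1/2)q_Y)/2, q_Y = (73 - (1/2)q_W)/3.
Substituting one into the other gives q_W = 922/23 and q_Y = 406/23.
Total output Q = 1328/23, so price P = 145 - (1/2)·(1328/23) = 116.1304.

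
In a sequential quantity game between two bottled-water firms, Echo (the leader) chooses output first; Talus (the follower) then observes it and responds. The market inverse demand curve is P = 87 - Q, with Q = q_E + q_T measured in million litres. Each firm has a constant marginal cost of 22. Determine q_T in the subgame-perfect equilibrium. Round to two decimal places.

The follower Talus best-responds to any q_E: π_T = (87 - Q)q_T - 22q_T.
∂π_T/∂q_T = 65 - q_E - 2q_T = 0 gives the reaction function q_T = (65 - q_E)/2.
Echo substitutes q_T(q_E) into its own profit: π_E = q_E(87 - q_E - (65 - q_E)/2) - 22q_E = (109/2 - (1/2)q_E)q_E - 22q_E.
The leader's first-order condition 65/2 - q_E = 0 yields q_E = 65/2.
Then q_T = (65 - 65/2)/2 = 65/4.

16.25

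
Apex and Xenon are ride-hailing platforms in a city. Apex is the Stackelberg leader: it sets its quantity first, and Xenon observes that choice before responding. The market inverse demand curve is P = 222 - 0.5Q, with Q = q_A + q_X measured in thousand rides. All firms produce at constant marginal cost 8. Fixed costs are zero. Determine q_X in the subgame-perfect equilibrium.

Solve by backward induction. Given q_A, the follower Xenon maximises π_X = (222 - (1/2)q_A - (1/2)q_X)q_X - 8q_X.
∂π_X/∂q_X = 214 - (1/2)q_A - q_X = 0 gives the reaction function q_X = (214 - (1/2)q_A).
Apex substitutes q_X(q_A) into its own profit: π_A = q_A(222 - (1/2)q_A - (214 - (1/2)q_A)/2) - 8q_A = (115 - (1/4)q_A)q_A - 8q_A.
Leader FOC: 107 - (1/2)q_A = 0, so q_A = 214.
Then q_X = (214 - (1/2)·214) = 107.

107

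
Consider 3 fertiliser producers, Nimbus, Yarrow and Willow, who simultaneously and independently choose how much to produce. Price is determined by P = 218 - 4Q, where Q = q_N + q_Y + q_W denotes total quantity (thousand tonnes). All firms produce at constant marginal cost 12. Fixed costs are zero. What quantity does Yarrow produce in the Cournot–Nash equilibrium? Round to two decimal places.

12.88

Each firm earns π_i = (218 - 4Q)q_i - 12q_i.
First-order condition (treating rivals' output as given): 206 - 8q_i - 4·Σ_{j≠i} q_j = 0.
With identical firms every q_j equals q_i, so Σ_{j≠i} q_j = 2q_i and 206 = 16q_i, giving q_i = 103/8.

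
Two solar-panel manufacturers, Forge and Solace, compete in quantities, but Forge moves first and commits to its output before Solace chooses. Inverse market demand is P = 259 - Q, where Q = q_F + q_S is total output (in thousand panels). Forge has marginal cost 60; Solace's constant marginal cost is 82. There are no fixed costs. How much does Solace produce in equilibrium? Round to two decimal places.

33.25

Solve by backward induction. Given q_F, the follower Solace maximises π_S = (259 - q_F - q_S)q_S - 82q_S.
∂π_S/∂q_S = 177 - q_F - 2q_S = 0 gives the reaction function q_S = (177 - q_F)/2.
Forge substitutes q_S(q_F) into its own profit: π_F = q_F(259 - q_F - (177 - q_F)/2) - 60q_F = (341/2 - (1/2)q_F)q_F - 60q_F.
The leader's first-order condition 221/2 - q_F = 0 yields q_F = 221/2.
Then q_S = (177 - 221/2)/2 = 133/4.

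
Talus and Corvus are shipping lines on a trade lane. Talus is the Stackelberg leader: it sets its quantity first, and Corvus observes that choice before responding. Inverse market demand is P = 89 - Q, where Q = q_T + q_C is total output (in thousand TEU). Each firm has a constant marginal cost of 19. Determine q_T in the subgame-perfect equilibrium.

Solve by backward induction. Given q_T, the follower Corvus maximises π_C = (89 - q_T - q_C)q_C - 19q_C.
∂π_C/∂q_C = 70 - q_T - 2q_C = 0 gives the reaction function q_C = (70 - q_T)/2.
The leader anticipates this reaction. Substituting into P = 89 - Q gives P = 54 - (1/2)q_T, so π_T = (54 - (1/2)q_T)q_T - 19q_T.
Leader FOC: 35 - q_T = 0, so q_T = 35.
Then q_C = (70 - 35)/2 = 35/2.

35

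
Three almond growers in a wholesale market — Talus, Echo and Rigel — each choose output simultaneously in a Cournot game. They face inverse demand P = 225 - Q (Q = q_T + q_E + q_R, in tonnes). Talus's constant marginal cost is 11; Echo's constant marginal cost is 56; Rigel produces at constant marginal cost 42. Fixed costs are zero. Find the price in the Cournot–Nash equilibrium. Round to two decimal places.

83.50

Talus's profit: π_T = (225 - Q)q_T - (11q_T). Setting ∂π_T/∂q_T = 0: 214 - 2q_T - (q_E + q_R) = 0.
Echo's first-order condition: 169 - 2q_E - (q_T + q_R) = 0.
Rigel's profit: π_R = (225 - Q)q_R - (42q_R). Setting ∂π_R/∂q_R = 0: 183 - 2q_R - (q_T + q_E) = 0.
Adding the 3 first-order conditions: 566 − 4Q = 0, so Q = 283/2.
Back-substituting: q_T = (214 − 283/2) = 145/2, q_E = (169 − 283/2) = 55/2, q_R = (183 − 283/2) = 83/2.
Total output Q = 283/2, so price P = 225 - 283/2 = 167/2.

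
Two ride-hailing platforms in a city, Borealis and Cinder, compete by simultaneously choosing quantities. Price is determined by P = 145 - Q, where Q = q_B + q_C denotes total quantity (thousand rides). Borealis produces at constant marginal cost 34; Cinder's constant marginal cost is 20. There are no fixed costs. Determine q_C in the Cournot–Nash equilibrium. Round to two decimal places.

46.33

Borealis's profit: π_B = (145 - Q)q_B - (34q_B). Setting ∂π_B/∂q_B = 0: 111 - 2q_B - (q_C) = 0.
Cinder's first-order condition: 125 - 2q_C - (q_B) = 0.
Best responses: q_B = (111 - q_C)/2, q_C = (125 - q_B)/2.
Solving the pair: q_B = 97/3, q_C = 139/3.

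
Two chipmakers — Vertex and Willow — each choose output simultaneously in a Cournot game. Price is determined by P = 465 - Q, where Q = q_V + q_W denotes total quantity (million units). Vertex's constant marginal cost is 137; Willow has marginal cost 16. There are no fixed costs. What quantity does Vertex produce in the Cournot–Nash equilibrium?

69

Vertex's profit: π_V = (465 - Q)q_V - (137q_V). Setting ∂π_V/∂q_V = 0: 328 - 2q_V - (q_W) = 0.
Willow's profit: π_W = (465 - Q)q_W - (16q_W). Setting ∂π_W/∂q_W = 0: 449 - 2q_W - (q_V) = 0.
So q_V = (328 - q_W)/2 and q_W = (449 - q_V)/2.
Substituting one into the other gives q_V = 69 and q_W = 190.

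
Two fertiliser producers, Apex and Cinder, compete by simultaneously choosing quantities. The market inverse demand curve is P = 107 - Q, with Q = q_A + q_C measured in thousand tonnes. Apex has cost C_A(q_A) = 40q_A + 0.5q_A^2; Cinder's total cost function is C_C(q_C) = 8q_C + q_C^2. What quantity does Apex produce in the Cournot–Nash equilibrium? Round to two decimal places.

Apex's profit: π_A = (107 - Q)q_A - (40q_A + (1/2)q_A²). Setting ∂π_A/∂q_A = 0: 67 - 3q_A - (q_C) = 0.
Cinder's profit: π_C = (107 - Q)q_C - (8q_C + q_C²). Setting ∂π_C/∂q_C = 0: 99 - 4q_C - (q_A) = 0.
So q_A = (67 - q_C)/3 and q_C = (99 - q_A)/4.
Solving the pair: q_A = 169/11, q_C = 230/11.

15.36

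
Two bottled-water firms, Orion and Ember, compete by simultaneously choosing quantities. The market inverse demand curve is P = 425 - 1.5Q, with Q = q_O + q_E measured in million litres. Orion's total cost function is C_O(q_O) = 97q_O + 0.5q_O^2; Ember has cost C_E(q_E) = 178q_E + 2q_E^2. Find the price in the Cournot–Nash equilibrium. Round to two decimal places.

283.94

Orion's profit: π_O = (425 - 1.5Q)q_O - (97q_O + (1/2)q_O²). Setting ∂π_O/∂q_O = 0: 328 - 4q_O - (3/2)(q_E) = 0.
Ember's first-order condition: 247 - 7q_E - (3/2)(q_O) = 0.
Rearranging gives the reaction functions q_O = (328 - (3/2)q_E)/4 and q_E = (247 - (3/2)q_O)/7.
Solving the pair: q_O = 74.7767, q_E = 1984/103.
Total output Q = 94.0388, so price P = 425 - (3/2)·94.0388 = 283.9417.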